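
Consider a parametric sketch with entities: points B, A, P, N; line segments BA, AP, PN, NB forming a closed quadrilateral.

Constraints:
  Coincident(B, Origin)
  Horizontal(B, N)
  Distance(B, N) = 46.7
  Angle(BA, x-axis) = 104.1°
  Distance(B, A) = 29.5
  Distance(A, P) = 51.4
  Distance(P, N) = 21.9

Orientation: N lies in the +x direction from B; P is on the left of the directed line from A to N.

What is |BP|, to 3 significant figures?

48.8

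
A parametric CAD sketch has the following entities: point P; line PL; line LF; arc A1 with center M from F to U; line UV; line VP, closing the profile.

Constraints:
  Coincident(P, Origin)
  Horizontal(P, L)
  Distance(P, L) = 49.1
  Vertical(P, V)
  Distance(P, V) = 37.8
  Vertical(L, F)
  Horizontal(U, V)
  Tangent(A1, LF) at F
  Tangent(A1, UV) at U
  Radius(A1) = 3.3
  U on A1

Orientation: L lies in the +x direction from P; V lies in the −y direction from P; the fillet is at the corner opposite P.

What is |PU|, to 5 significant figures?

59.384

The virtual corner opposite P is at (49.100, -37.800). Since A1 is tangent to LF there, MF ⟂ LF and the tangent condition forces MU to be normal to UV, with radius 3.3, so the center M sits 3.3 in from both sides at M = (45.800, -34.500). That places the tangent points at F = (49.100, -34.500) on LF and U = (45.800, -37.800) on UV. Then |PU| = |U − P| = 59.384.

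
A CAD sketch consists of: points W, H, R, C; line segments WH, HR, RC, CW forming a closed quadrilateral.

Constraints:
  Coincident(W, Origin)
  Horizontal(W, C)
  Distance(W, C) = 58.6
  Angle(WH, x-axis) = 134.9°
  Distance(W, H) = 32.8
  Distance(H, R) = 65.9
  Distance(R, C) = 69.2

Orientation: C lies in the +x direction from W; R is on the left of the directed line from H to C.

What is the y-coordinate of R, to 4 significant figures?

62.80

Checks: |HR| = 65.90 ✓; |RC| = 69.20 ✓.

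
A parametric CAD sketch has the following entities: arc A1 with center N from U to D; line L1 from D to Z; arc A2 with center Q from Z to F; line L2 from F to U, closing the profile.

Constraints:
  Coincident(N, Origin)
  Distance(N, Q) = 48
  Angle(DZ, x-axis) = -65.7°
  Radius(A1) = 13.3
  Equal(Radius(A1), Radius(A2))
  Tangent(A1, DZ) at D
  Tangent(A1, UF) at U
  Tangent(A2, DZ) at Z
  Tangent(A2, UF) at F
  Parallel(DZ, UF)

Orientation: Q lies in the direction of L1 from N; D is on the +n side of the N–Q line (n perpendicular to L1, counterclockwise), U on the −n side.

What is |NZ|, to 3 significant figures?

49.8

The slot axis is L1's direction at -65.7°, so u = (cos -65.7°, sin -65.7°) = (0.412, -0.911) and n = (−sin -65.7°, cos -65.7°) = (0.911, 0.412). N is at the origin and Q lies 48.0 along u from N, so Q = 48.0·u = (19.8, -43.7). Tangency of A1 to both parallel lines with radius 13.3 puts D and U at N ± 13.3·n: D = (12.1, 5.47), U = (-12.1, -5.47). Equal radii place Z and F the same way about Q: Z = Q + 13.3·n = (31.9, -38.3), F = Q − 13.3·n = (7.63, -49.2). Then |NZ| = |Z − N| = 49.8.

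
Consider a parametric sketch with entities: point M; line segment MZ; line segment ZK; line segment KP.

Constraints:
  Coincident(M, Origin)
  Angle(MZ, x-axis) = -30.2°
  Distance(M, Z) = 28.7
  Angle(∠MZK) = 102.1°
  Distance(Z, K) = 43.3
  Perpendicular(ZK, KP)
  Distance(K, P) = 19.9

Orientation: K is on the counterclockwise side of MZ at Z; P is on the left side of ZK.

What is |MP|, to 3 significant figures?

50.0

∠MZK = 102.1°, so ZK runs at -30.2° + (180° − 102.1°) = 47.7° from the x-axis; with |ZK| = 43.3, K = Z + 43.3·(cos 47.7°, sin 47.7°) = (53.9, 17.6). The perpendicularity gives KP at right angles to ZK; with |KP| = 19.9 on the left of ZK, P = K + 19.9·(-0.740, 0.673) = (39.2, 31.0). Then |MP| = |P − M| = 50.0.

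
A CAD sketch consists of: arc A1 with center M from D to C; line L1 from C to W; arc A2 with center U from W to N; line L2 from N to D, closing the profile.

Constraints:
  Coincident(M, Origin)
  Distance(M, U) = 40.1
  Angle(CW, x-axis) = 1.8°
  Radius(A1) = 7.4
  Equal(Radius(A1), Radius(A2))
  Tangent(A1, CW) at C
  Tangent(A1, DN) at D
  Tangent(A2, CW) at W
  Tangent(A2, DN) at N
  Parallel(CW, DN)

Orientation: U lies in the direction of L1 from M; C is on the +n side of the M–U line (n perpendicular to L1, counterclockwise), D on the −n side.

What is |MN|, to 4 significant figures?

40.78

The slot axis is L1's direction at 1.8°, so u = (cos 1.8°, sin 1.8°) = (0.9995, 0.03141) and n = (−sin 1.8°, cos 1.8°) = (-0.03141, 0.9995). M is at the origin and U lies 40.1 along u from M, so U = 40.1·u = (40.08, 1.260). Tangency of A1 to both parallel lines with radius 7.4 puts C and D at M ± 7.4·n: C = (-0.2324, 7.396), D = (0.2324, -7.396). Equal radii place W and N the same way about U: W = U + 7.4·n = (39.85, 8.656), N = U − 7.4·n = (40.31, -6.137). Then |MN| = |N − M| = 40.78.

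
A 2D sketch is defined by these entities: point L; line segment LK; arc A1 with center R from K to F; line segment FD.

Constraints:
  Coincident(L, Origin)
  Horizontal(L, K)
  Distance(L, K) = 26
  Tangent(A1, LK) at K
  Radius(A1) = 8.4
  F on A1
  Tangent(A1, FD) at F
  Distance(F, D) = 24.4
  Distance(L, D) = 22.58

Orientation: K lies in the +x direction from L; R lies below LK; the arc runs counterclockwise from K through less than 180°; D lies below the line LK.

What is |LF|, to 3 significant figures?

19.7

L is at the origin; L and K share the same y with |LK| = 26.0 and K on the +x side, so K = (26.0, 0.00). Since A1 is tangent to LK there, RK ⟂ LK, so R = K + (0, -8.4) = (26.0, -8.40). Since RF ⟂ FD (tangency), |RD| = √(8.4² + 24.4²) = 25.8 regardless of where F sits on A1. So D lies on both circle(L, 22.58) and circle(R, 25.8); the below-LK intersection is D = (4.19, -22.2). F is the foot of the tangent from D: F = (19.4, -3.15).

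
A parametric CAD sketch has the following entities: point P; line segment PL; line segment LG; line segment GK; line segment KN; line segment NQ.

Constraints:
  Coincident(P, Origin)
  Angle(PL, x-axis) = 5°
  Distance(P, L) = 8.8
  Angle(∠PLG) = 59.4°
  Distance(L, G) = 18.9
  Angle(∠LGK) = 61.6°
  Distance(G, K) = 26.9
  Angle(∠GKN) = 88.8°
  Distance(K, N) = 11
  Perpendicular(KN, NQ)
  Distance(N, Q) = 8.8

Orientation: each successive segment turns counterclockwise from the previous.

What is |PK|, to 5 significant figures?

16.170

P is at the origin; PL runs at 5.0° with length 8.8, so L = (8.7665, 0.76697). ∠PLG = 59.4° gives LG at 125.60° from the x-axis; with |LG| = 18.9, G = (-2.2356, 16.135). ∠LGK = 61.6° gives GK at -116.00° from the x-axis; with |GK| = 26.9, K = (-14.028, -8.0430). Then |PK| = |K − P| = 16.170.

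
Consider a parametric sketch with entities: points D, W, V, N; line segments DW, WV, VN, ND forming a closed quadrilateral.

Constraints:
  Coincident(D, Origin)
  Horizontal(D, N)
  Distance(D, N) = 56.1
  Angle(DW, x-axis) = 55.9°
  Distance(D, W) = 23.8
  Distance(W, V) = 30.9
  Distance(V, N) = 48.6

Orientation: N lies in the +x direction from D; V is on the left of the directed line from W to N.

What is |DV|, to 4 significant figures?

54.61

Checks: |WV| = 30.90 ✓; |VN| = 48.60 ✓.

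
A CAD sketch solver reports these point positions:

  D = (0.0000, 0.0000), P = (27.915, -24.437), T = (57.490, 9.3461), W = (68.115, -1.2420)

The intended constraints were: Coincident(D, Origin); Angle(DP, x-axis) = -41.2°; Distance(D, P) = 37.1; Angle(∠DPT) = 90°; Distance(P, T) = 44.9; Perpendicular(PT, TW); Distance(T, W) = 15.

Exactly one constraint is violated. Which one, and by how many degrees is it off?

Perpendicular(PT, TW) — off by 3.70°.

D = (0.00, 0.00) ✓; DP at -41.20° ✓; |DP| = 37.10 ✓; ∠DPT = 90.00° ✓; |PT| = 44.90 ✓; ∠(PT, TW) = 93.70° ✗; |TW| = 15.00 ✓.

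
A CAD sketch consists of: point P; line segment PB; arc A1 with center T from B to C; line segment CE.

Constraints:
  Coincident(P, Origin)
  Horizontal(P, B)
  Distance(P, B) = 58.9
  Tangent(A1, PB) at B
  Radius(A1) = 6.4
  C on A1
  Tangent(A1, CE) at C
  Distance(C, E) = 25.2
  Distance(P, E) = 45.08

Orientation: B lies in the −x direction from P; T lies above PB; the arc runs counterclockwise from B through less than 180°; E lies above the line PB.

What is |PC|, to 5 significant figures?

53.806

Checks: P = (0.00, 0.00) ✓; |TC| = 6.400 ✓; ∠(TC, CE) = 90.00° ✓; |CE| = 25.20 ✓; |PE| = 45.08 ✓.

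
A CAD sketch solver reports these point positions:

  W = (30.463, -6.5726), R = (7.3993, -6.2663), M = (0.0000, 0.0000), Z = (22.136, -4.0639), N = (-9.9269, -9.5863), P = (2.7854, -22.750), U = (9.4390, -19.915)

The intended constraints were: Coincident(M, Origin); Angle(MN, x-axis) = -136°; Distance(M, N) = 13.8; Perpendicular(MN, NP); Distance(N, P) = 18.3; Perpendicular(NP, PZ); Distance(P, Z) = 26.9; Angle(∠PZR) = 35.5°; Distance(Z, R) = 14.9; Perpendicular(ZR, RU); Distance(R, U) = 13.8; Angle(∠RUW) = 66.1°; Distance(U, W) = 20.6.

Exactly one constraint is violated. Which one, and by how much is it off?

Distance(U, W) = 20.6 — off by 4.30.

M = (0.00, 0.00) ✓; MN at -136.0° ✓; |MN| = 13.80 ✓; ∠(MN, NP) = 90.00° ✓; |NP| = 18.30 ✓; ∠(NP, PZ) = 90.00° ✓; |PZ| = 26.90 ✓; ∠PZR = 35.50° ✓; |ZR| = 14.90 ✓; ∠(ZR, RU) = 90.00° ✓; |RU| = 13.80 ✓; ∠RUW = 66.10° ✓; |UW| = 24.90 ✗.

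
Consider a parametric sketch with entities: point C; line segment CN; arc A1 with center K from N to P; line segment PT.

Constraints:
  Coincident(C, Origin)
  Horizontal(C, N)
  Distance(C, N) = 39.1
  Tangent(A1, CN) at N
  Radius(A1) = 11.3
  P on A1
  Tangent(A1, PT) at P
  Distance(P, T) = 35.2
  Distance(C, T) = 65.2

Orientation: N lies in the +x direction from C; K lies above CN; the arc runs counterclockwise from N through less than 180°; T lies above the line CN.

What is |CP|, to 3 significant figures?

51.9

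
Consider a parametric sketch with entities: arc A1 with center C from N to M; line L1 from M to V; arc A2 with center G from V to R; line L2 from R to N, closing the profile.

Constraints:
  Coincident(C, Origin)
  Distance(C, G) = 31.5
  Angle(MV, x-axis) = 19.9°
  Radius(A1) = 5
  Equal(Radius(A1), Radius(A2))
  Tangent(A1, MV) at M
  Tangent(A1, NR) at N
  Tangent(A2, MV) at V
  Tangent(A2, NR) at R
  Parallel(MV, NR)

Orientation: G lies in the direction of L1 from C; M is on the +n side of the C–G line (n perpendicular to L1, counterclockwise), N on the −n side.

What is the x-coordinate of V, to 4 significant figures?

27.92

The slot axis is L1's direction at 19.9°, so u = (cos 19.9°, sin 19.9°) = (0.9403, 0.3404) and n = (−sin 19.9°, cos 19.9°) = (-0.3404, 0.9403). C is at the origin and G lies 31.5 along u from C, so G = 31.5·u = (29.62, 10.72). Tangency of A1 to both parallel lines with radius 5.0 puts M and N at C ± 5.0·n: M = (-1.702, 4.701), N = (1.702, -4.701). Equal radii place V and R the same way about G: V = G + 5.0·n = (27.92, 15.42), R = G − 5.0·n = (31.32, 6.021). So V.x = 27.92.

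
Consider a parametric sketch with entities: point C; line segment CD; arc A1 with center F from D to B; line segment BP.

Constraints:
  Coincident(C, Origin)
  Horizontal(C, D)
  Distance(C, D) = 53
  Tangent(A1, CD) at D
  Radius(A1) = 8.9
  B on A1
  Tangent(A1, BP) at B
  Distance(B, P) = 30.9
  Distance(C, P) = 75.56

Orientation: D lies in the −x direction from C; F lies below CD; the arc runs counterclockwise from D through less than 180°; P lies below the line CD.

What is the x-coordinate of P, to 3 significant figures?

-64.8

Checks: |FB| = 8.900 ✓; ∠(FB, BP) = 90.00° ✓; |BP| = 30.90 ✓; |CP| = 75.56 ✓.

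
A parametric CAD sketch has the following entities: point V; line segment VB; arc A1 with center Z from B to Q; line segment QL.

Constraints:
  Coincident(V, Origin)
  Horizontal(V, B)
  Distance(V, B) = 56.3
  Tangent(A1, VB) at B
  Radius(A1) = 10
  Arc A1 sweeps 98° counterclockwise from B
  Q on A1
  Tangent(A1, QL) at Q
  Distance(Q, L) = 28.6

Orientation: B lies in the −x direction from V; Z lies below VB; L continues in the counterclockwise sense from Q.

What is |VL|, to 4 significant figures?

73.82

On A1, B sits at bearing 90° from Z; a 98° counterclockwise sweep puts Q at bearing 188°, so Q = Z + 10.0·(cos 188°, sin 188°) = (-66.20, -11.39). Since A1 is tangent to QL there, ZQ ⟂ QL, so QL runs along (−sin 188°, cos 188°); with |QL| = 28.6, L = (-62.22, -39.71). Then |VL| = |L − V| = 73.82.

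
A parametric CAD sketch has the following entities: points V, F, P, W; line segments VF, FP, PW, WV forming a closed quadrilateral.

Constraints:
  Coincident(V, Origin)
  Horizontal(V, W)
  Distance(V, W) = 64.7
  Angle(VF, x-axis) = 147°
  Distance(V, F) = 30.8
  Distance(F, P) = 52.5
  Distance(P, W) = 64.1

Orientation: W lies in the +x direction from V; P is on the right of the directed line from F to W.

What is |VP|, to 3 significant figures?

25.8

V is at the origin; VW is horizontal with |VW| = 64.7 and W in +x, so W = (64.7, 0). VF runs at 147.0° with |VF| = 30.8, so F = (-25.8, 16.8). P is determined by |FP| = 52.5 and |PW| = 64.1 together: it lies at the intersection of circle(F, 52.5) and circle(W, 64.1). With |FW| = 92.1, the foot of the radical line on FW is 38.7 from F and the perpendicular offset is √(52.5² − 38.7²) = 35.5. Taking the right-of-FW solution: P = (5.75, -25.2).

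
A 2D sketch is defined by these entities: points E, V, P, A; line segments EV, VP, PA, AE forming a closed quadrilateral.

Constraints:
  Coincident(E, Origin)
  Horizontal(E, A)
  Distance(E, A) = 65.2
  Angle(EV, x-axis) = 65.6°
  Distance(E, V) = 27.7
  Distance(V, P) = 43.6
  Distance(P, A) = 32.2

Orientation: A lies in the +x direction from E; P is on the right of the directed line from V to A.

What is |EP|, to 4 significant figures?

36.90

E is at the origin; E and A share the same y with |EA| = 65.2 and A in +x, so A = (65.2, 0). EV runs at 65.6° with |EV| = 27.7, so V = (11.44, 25.23). P is determined by |VP| = 43.6 and |PA| = 32.2 together: it lies at the intersection of circle(V, 43.6) and circle(A, 32.2). With |VA| = 59.38, the foot of the radical line on VA is 36.97 from V and the perpendicular offset is √(43.6² − 36.97²) = 23.12. Taking the right-of-VA solution: P = (35.09, -11.41).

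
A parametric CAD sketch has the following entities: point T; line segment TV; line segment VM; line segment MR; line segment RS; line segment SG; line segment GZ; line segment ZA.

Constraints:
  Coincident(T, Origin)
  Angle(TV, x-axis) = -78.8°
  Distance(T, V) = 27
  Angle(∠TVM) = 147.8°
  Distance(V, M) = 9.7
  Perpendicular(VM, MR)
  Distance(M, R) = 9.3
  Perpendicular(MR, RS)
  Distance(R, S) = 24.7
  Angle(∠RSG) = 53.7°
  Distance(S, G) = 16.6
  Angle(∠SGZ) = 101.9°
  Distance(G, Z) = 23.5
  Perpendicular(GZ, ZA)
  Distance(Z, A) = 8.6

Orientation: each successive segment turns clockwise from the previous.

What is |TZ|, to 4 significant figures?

40.05

T is at the origin; TV runs at -78.8° with length 27.0, so V = (5.244, -26.49). ∠TVM = 147.8° gives VM at -111.0° from the x-axis; with |VM| = 9.7, M = (1.768, -35.54). VM ⟂ MR, so MR runs at 159.0°; with |MR| = 9.3, R = (-6.914, -32.21). MR ⟂ RS, so RS runs at 69.00°; with |RS| = 24.7, S = (1.938, -9.149). ∠RSG = 53.7° gives SG at -57.30° from the x-axis; with |SG| = 16.6, G = (10.91, -23.12). ∠SGZ = 101.9° gives GZ at -135.4° from the x-axis; with |GZ| = 23.5, Z = (-5.827, -39.62). Then |TZ| = |Z − T| = 40.05.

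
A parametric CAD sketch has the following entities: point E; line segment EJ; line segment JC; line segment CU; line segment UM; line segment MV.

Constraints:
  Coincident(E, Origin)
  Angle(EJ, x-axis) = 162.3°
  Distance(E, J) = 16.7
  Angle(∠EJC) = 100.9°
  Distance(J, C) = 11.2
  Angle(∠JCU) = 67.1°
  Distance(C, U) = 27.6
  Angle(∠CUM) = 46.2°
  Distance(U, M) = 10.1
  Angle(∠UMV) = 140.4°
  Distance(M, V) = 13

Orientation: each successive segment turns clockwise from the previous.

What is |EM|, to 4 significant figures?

0.4525

∠JCU = 67.1° gives CU at -29.70° from the x-axis; with |CU| = 27.6, U = (9.391, 2.524). ∠CUM = 46.2° gives UM at -163.5° from the x-axis; with |UM| = 10.1, M = (-0.2932, -0.3446). Then |EM| = |M − E| = 0.4525.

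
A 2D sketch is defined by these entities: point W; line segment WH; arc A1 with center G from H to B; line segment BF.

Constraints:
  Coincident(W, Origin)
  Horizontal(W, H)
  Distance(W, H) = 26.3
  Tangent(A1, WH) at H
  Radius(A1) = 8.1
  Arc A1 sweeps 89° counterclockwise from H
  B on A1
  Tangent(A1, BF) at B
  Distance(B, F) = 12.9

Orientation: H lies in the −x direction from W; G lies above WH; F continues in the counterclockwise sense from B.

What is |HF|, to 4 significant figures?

22.46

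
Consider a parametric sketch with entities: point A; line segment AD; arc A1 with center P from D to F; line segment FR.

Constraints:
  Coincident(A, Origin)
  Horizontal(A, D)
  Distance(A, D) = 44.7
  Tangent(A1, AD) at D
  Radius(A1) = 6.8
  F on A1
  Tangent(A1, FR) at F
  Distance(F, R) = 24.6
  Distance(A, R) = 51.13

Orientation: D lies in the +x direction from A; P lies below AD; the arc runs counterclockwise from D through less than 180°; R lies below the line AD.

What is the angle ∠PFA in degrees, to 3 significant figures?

164°

Checks: |PD| = 6.800 ✓; |PF| = 6.800 ✓; ∠(PF, FR) = 90.00° ✓; |FR| = 24.60 ✓; |AR| = 51.13 ✓.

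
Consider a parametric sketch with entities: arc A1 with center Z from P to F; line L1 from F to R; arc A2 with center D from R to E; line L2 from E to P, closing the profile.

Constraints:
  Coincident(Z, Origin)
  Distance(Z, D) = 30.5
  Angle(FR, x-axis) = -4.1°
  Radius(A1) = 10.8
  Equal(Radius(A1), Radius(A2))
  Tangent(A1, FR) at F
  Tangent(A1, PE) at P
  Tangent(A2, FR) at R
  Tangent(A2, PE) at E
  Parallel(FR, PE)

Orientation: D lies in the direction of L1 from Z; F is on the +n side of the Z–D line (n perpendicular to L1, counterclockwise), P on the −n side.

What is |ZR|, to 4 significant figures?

32.36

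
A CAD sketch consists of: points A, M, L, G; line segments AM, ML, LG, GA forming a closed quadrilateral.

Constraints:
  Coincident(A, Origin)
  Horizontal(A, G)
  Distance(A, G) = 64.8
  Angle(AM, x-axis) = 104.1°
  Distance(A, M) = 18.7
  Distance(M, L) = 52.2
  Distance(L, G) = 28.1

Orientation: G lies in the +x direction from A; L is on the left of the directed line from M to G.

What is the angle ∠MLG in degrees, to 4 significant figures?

123.6°

Checks: |ML| = 52.20 ✓; |LG| = 28.10 ✓.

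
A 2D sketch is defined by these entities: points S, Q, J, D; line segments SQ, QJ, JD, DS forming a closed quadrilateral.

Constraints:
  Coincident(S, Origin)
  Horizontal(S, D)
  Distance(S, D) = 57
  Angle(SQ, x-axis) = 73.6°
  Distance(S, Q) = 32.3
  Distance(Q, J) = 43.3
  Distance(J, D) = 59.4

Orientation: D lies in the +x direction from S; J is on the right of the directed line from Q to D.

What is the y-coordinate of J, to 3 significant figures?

-11.0

Checks: |QJ| = 43.30 ✓; |JD| = 59.40 ✓.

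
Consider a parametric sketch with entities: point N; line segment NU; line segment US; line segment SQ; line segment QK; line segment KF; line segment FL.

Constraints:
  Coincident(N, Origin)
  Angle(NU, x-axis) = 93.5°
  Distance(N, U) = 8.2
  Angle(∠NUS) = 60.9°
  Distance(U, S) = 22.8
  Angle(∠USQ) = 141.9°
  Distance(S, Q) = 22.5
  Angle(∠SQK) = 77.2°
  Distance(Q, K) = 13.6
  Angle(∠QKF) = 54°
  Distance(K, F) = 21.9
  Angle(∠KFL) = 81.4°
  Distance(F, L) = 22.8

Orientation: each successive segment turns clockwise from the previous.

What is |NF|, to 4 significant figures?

25.64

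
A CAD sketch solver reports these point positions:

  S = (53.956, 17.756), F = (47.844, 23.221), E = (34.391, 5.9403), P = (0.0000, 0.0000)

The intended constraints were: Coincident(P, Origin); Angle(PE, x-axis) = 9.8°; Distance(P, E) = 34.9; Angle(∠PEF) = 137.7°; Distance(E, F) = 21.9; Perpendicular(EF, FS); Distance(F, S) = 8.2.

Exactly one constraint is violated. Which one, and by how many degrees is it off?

Perpendicular(EF, FS) — off by 3.90°.

P = (0.00, 0.00) ✓; PE at 9.800° ✓; |PE| = 34.90 ✓; ∠PEF = 137.7° ✓; |EF| = 21.90 ✓; ∠(EF, FS) = 93.90° ✗; |FS| = 8.199 ✓.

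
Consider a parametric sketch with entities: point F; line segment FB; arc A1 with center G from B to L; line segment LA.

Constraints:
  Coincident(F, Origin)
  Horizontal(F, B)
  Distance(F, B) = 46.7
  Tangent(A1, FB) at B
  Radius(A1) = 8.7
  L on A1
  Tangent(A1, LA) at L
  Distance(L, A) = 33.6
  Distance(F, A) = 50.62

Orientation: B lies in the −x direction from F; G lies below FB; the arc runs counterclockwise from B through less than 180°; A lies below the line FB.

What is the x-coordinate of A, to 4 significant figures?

-31.28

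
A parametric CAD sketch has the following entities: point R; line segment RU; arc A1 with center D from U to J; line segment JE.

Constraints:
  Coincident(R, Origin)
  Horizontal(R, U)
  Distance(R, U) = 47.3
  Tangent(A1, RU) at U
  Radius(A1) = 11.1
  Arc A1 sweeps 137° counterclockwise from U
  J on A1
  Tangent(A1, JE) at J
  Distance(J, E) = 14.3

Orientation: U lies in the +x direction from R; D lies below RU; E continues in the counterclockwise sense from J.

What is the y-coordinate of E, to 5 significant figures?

-28.971

R is at the origin; R and U share the same y with |RU| = 47.3 and U on the +x side, so U = (47.300, 0.0000). The tangent condition forces DU to be normal to RU, so D = U + (0, -11.1) = (47.300, -11.100). On A1, U sits at bearing 90° from D; a 137° counterclockwise sweep puts J at bearing 227°, so J = D + 11.1·(cos 227°, sin 227°) = (39.730, -19.218). Since A1 is tangent to JE there, DJ ⟂ JE, so JE runs along (−sin 227°, cos 227°); with |JE| = 14.3, E = (50.188, -28.971). So E.y = -28.971.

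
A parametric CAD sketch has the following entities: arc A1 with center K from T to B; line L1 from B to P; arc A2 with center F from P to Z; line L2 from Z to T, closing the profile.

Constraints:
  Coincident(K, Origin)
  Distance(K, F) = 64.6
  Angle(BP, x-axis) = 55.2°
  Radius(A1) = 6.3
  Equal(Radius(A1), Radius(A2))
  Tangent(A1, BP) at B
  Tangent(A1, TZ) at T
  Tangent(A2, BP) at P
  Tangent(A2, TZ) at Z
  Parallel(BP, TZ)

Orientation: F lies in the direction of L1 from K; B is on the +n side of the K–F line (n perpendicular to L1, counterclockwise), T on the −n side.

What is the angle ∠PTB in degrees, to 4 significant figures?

78.96°

The slot axis is L1's direction at 55.2°, so u = (cos 55.2°, sin 55.2°) = (0.5707, 0.8211) and n = (−sin 55.2°, cos 55.2°) = (-0.8211, 0.5707). K is at the origin and F lies 64.6 along u from K, so F = 64.6·u = (36.87, 53.05). Tangency of A1 to both parallel lines with radius 6.3 puts B and T at K ± 6.3·n: B = (-5.173, 3.595), T = (5.173, -3.595). Equal radii place P and Z the same way about F: P = F + 6.3·n = (31.69, 56.64), Z = F − 6.3·n = (42.04, 49.45). Then cos ∠PTB = TP·TB / (|TP||TB|), giving 78.96°.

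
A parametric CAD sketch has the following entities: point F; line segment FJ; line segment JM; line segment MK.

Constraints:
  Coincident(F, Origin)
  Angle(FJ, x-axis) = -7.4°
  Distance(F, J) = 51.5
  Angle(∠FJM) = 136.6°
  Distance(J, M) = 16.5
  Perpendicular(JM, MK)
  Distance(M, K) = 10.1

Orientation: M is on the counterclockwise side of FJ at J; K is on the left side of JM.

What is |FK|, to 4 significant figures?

59.55

F is at the origin; FJ runs at -7.4° with length 51.5, so J = 51.5·(cos -7.4°, sin -7.4°) = (51.07, -6.633). ∠FJM = 136.6°, so JM runs at -7.4° + (180° − 136.6°) = 36.00° from the x-axis; with |JM| = 16.5, M = J + 16.5·(cos 36.00°, sin 36.00°) = (64.42, 3.065). JM ⟂ MK; with |MK| = 10.1 on the left of JM, K = M + 10.1·(-0.5878, 0.8090) = (58.48, 11.24). Then |FK| = |K − F| = 59.55.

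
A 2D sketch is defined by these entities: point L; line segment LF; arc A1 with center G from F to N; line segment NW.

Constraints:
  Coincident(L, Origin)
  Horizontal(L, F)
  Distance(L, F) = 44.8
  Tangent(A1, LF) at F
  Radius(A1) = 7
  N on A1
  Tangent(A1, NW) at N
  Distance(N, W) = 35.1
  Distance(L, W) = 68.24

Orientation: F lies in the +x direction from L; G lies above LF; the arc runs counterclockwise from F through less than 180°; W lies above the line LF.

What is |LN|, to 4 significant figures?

52.19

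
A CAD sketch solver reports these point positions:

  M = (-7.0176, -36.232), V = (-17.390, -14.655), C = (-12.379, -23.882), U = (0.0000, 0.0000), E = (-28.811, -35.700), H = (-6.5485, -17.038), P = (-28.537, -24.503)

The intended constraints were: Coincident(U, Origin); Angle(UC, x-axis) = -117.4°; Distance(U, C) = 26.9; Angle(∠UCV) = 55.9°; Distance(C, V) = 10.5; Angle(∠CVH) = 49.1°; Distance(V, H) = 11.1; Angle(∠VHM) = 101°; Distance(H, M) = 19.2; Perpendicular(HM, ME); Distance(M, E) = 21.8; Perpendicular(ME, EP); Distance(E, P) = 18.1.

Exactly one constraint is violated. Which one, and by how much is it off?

Distance(E, P) = 18.1 — off by 6.90.

U = (0.00, 0.00) ✓; UC at -117.4° ✓; |UC| = 26.90 ✓; ∠UCV = 55.91° ✓; |CV| = 10.50 ✓; ∠CVH = 49.10° ✓; |VH| = 11.10 ✓; ∠VHM = 101.0° ✓; |HM| = 19.20 ✓; ∠(HM, ME) = 90.00° ✓; |ME| = 21.80 ✓; ∠(ME, EP) = 90.00° ✓; |EP| = 11.20 ✗.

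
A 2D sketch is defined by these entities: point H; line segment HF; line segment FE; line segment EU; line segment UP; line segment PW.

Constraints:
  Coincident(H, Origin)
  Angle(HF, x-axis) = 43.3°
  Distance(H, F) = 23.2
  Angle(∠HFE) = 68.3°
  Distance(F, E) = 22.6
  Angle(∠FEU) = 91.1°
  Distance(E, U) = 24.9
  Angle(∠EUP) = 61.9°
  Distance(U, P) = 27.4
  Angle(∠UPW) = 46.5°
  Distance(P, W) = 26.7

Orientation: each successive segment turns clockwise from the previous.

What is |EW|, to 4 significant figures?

3.752

H is at the origin; HF runs at 43.3° with length 23.2, so F = (16.88, 15.91). ∠HFE = 68.3° gives FE at -68.40° from the x-axis; with |FE| = 22.6, E = (25.20, -5.102). ∠FEU = 91.1° gives EU at -157.3° from the x-axis; with |EU| = 24.9, U = (2.233, -14.71). ∠EUP = 61.9° gives UP at 84.60° from the x-axis; with |UP| = 27.4, P = (4.811, 12.57). ∠UPW = 46.5° gives PW at -48.90° from the x-axis; with |PW| = 26.7, W = (22.36, -7.553). Then |EW| = |W − E| = 3.752.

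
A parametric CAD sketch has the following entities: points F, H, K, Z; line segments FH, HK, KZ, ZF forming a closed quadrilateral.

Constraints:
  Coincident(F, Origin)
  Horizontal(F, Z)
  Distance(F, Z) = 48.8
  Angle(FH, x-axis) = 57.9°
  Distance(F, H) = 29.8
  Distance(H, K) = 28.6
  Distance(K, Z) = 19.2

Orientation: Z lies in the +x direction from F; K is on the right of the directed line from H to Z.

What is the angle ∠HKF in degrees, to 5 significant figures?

61.568°

F is at the origin; FZ is horizontal with |FZ| = 48.8 and Z in +x, so Z = (48.8, 0). FH runs at 57.9° with |FH| = 29.8, so H = (15.836, 25.244). K is determined by |HK| = 28.6 and |KZ| = 19.2 together: it lies at the intersection of circle(H, 28.6) and circle(Z, 19.2). With |HZ| = 41.520, the foot of the radical line on HZ is 26.171 from H and the perpendicular offset is √(28.6² − 26.171²) = 11.534. Taking the right-of-HZ solution: K = (29.601, 0.17470).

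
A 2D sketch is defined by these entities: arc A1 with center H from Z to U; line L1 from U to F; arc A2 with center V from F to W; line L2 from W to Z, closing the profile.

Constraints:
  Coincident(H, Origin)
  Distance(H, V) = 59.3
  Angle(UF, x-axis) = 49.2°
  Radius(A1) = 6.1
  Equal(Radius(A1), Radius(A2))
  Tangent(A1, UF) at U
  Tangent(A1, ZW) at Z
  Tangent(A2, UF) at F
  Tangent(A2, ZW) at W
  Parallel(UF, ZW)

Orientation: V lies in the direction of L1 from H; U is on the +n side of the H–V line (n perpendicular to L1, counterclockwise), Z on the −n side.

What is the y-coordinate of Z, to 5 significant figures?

-3.9859

H is at the origin and V lies 59.3 along u from H, so V = 59.3·u = (38.748, 44.890). Tangency of A1 to both parallel lines with radius 6.1 puts U and Z at H ± 6.1·n: U = (-4.6177, 3.9859), Z = (4.6177, -3.9859). So Z.y = -3.9859.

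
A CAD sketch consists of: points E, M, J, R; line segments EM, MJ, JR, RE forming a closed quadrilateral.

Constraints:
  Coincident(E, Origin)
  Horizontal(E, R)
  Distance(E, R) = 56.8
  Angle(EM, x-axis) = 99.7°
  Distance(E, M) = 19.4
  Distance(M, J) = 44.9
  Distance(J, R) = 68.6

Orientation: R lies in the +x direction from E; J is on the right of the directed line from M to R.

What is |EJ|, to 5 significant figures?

26.530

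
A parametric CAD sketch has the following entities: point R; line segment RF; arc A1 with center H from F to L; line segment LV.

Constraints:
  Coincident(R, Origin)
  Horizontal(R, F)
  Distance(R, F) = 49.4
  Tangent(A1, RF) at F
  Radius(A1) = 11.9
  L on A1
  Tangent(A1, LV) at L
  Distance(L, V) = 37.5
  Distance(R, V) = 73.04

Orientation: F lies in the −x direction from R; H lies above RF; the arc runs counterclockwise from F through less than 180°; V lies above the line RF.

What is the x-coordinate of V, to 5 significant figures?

-52.142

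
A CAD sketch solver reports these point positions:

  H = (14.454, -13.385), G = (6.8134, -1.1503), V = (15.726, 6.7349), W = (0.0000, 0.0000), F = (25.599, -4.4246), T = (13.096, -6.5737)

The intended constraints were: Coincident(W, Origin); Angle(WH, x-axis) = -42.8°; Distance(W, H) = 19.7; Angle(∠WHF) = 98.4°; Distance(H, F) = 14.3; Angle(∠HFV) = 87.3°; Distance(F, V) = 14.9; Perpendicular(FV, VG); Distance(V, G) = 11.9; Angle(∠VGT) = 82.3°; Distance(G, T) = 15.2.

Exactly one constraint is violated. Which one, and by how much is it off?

Distance(G, T) = 15.2 — off by 6.90.

W = (0.00, 0.00) ✓; WH at -42.80° ✓; |WH| = 19.70 ✓; ∠WHF = 98.40° ✓; |HF| = 14.30 ✓; ∠HFV = 87.30° ✓; |FV| = 14.90 ✓; ∠(FV, VG) = 90.00° ✓; |VG| = 11.90 ✓; ∠VGT = 82.30° ✓; |GT| = 8.300 ✗.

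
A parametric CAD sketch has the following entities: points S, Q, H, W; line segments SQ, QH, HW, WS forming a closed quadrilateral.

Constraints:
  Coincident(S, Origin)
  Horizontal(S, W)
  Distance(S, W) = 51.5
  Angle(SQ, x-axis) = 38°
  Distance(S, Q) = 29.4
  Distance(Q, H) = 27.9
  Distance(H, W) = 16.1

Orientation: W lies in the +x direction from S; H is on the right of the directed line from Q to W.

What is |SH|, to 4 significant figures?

37.22

S is at the origin; S and W share the same y with |SW| = 51.5 and W in +x, so W = (51.5, 0). SQ runs at 38.0° with |SQ| = 29.4, so Q = (23.17, 18.10). H is determined by |QH| = 27.9 and |HW| = 16.1 together: it lies at the intersection of circle(Q, 27.9) and circle(W, 16.1). With |QW| = 33.62, the foot of the radical line on QW is 24.53 from Q and the perpendicular offset is √(27.9² − 24.53²) = 13.29. Taking the right-of-QW solution: H = (36.69, -6.306).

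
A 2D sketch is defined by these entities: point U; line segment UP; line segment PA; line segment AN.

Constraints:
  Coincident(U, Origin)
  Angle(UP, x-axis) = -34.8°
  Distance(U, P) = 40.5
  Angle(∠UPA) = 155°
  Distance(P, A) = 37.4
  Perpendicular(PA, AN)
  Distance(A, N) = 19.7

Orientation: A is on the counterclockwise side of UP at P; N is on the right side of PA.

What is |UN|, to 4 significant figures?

82.75

U is at the origin; UP runs at -34.8° with length 40.5, so P = 40.5·(cos -34.8°, sin -34.8°) = (33.26, -23.11). ∠UPA = 155.0°, so PA runs at -34.8° + (180° − 155.0°) = -9.800° from the x-axis; with |PA| = 37.4, A = P + 37.4·(cos -9.800°, sin -9.800°) = (70.11, -29.48). The perpendicularity gives AN at right angles to PA; with |AN| = 19.7 on the right of PA, N = A + 19.7·(-0.1702, -0.9854) = (66.76, -48.89). Then |UN| = |N − U| = 82.75.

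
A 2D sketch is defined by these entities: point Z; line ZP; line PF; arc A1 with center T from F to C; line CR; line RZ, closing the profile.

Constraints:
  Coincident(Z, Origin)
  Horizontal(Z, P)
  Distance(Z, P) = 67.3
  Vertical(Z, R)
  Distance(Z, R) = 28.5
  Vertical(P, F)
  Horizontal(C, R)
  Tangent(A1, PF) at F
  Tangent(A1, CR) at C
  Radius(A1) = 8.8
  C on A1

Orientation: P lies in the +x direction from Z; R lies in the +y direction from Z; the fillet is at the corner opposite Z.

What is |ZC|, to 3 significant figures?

65.1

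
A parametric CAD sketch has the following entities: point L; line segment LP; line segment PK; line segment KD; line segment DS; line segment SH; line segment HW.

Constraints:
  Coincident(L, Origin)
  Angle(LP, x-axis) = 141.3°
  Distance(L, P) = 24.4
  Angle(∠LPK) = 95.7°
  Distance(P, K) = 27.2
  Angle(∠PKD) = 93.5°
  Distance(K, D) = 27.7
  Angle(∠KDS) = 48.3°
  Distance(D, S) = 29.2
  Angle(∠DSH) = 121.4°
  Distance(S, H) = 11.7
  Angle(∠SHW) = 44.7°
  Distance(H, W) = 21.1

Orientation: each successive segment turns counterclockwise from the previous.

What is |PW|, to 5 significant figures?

25.011

L is at the origin; LP runs at 141.3° with length 24.4, so P = (-19.043, 15.256). ∠LPK = 95.7° gives PK at -134.40° from the x-axis; with |PK| = 27.2, K = (-38.073, -4.1777). ∠PKD = 93.5° gives KD at -47.900° from the x-axis; with |KD| = 27.7, D = (-19.503, -24.730). ∠KDS = 48.3° gives DS at 83.800° from the x-axis; with |DS| = 29.2, S = (-16.349, 4.2987). ∠DSH = 121.4° gives SH at 142.40° from the x-axis; with |SH| = 11.7, H = (-25.619, 11.437). ∠SHW = 44.7° gives HW at -82.300° from the x-axis; with |HW| = 21.1, W = (-22.792, -9.4723). Then |PW| = |W − P| = 25.011.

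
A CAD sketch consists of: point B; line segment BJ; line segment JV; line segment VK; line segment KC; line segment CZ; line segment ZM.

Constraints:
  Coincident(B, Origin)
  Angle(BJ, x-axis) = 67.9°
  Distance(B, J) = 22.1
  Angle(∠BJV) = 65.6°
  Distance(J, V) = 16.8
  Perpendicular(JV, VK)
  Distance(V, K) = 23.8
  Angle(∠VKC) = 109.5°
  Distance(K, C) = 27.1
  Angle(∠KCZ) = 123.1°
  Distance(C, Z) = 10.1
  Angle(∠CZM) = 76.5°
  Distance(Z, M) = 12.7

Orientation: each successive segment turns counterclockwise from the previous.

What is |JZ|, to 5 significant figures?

31.539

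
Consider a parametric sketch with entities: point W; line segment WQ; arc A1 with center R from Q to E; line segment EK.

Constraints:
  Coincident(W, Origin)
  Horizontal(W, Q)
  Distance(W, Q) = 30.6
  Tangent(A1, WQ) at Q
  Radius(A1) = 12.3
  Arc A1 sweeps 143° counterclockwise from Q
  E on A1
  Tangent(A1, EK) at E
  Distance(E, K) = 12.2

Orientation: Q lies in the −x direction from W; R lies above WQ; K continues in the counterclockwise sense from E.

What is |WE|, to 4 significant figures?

32.06

W is at the origin; WQ is horizontal with |WQ| = 30.6 and Q on the −x side, so Q = (-30.60, 0.000). The tangent condition forces RQ to be normal to WQ, so R = Q + (0, 12.3) = (-30.60, 12.30). On A1, Q sits at bearing -90° from R; a 143° counterclockwise sweep puts E at bearing 53°, so E = R + 12.3·(cos 53°, sin 53°) = (-23.20, 22.12). Then |WE| = |E − W| = 32.06.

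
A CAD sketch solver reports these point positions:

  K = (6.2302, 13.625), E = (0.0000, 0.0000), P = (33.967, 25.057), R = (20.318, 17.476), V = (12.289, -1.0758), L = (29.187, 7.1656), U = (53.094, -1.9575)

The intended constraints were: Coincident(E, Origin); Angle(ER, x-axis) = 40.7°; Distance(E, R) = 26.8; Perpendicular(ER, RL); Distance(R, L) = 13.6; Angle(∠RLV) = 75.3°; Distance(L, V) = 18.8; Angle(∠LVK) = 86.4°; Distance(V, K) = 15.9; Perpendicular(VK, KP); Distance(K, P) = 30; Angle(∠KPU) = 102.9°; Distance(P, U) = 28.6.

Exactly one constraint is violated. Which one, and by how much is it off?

Distance(P, U) = 28.6 — off by 4.50.

E = (0.00, 0.00) ✓; ER at 40.70° ✓; |ER| = 26.80 ✓; ∠(ER, RL) = 90.00° ✓; |RL| = 13.60 ✓; ∠RLV = 75.30° ✓; |LV| = 18.80 ✓; ∠LVK = 86.40° ✓; |VK| = 15.90 ✓; ∠(VK, KP) = 90.00° ✓; |KP| = 30.00 ✓; ∠KPU = 102.9° ✓; |PU| = 33.10 ✗.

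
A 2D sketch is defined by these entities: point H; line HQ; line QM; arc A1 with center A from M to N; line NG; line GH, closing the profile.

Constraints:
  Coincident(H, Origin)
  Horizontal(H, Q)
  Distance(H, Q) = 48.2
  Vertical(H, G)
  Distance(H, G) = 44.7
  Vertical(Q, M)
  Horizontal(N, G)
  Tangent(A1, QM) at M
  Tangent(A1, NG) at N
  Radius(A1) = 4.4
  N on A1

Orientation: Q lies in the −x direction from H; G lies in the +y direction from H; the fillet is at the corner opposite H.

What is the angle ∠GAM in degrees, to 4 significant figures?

174.3°

H is at the origin; H and Q share the same y with |HQ| = 48.2 and Q on the −x side, so Q = (-48.20, 0.000). H and G share the same x with |HG| = 44.7 and G on the +y side, so G = (0.000, 44.70). The virtual corner opposite H is at (-48.20, 44.70). A1 meets QM tangentially, so AM is at right angles to QM and the tangent condition forces AN to be normal to NG, with radius 4.4, so the center A sits 4.4 in from both sides at A = (-43.80, 40.30). That places the tangent points at M = (-48.20, 40.30) on QM and N = (-43.80, 44.70) on NG. Then cos ∠GAM = AG·AM / (|AG||AM|), giving 174.3°.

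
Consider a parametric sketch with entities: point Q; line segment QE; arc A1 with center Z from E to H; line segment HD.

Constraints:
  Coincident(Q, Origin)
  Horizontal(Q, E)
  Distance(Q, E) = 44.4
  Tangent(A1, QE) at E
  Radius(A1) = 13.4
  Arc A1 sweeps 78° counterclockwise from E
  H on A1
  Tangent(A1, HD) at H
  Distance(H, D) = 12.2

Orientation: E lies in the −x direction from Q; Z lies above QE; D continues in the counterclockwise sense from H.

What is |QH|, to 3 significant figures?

33.0

Q is at the origin; QE is horizontal with |QE| = 44.4 and E on the −x side, so E = (-44.4, 0.00). Tangency of A1 to QE means the radius ZE is perpendicular to QE, so Z = E + (0, 13.4) = (-44.4, 13.4). On A1, E sits at bearing -90° from Z; a 78° counterclockwise sweep puts H at bearing -12°, so H = Z + 13.4·(cos -12°, sin -12°) = (-31.3, 10.6). Then |QH| = |H − Q| = 33.0.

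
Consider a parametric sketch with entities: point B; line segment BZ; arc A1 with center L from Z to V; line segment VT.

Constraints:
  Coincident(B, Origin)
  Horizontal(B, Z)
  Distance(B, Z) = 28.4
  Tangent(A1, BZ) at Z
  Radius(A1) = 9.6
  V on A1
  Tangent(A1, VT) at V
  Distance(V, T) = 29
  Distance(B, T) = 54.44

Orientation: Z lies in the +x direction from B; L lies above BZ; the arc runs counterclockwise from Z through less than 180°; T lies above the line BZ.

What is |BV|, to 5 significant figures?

39.144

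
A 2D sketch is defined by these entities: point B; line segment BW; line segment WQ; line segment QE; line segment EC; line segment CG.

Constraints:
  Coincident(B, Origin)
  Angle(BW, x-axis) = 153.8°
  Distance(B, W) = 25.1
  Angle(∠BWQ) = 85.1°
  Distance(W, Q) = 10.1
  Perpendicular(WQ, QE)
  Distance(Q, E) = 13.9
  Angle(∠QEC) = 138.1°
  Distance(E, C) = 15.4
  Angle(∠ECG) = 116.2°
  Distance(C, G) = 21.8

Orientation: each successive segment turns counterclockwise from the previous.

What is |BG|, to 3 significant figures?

24.0

B is at the origin; BW runs at 153.8° with length 25.1, so W = (-22.5, 11.1). ∠BWQ = 85.1° gives WQ at -111° from the x-axis; with |WQ| = 10.1, Q = (-26.2, 1.67). WQ is perpendicular to QE, so QE runs at -21.3°; with |QE| = 13.9, E = (-13.2, -3.38). ∠QEC = 138.1° gives EC at 20.6° from the x-axis; with |EC| = 15.4, C = (1.18, 2.04). ∠ECG = 116.2° gives CG at 84.4° from the x-axis; with |CG| = 21.8, G = (3.30, 23.7). Then |BG| = |G − B| = 24.0.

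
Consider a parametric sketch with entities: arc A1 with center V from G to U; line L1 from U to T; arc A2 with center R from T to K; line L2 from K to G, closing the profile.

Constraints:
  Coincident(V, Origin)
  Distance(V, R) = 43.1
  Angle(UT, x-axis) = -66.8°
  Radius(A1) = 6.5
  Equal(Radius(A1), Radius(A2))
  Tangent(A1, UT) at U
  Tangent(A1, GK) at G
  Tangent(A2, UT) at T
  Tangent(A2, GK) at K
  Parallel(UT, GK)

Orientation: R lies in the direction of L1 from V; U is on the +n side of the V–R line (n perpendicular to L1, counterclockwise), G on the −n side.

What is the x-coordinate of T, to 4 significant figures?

22.95

The slot axis is L1's direction at -66.8°, so u = (cos -66.8°, sin -66.8°) = (0.3939, -0.9191) and n = (−sin -66.8°, cos -66.8°) = (0.9191, 0.3939). V is at the origin and R lies 43.1 along u from V, so R = 43.1·u = (16.98, -39.61). Tangency of A1 to both parallel lines with radius 6.5 puts U and G at V ± 6.5·n: U = (5.974, 2.561), G = (-5.974, -2.561). Equal radii place T and K the same way about R: T = R + 6.5·n = (22.95, -37.05), K = R − 6.5·n = (11.00, -42.18). So T.x = 22.95.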